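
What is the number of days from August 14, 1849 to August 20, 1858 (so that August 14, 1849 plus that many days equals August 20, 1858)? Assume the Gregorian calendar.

Aug 14, 1849 → Aug 14, 1850: 365 days.
Aug 14, 1850 → Aug 14, 1851: 365 days.
Aug 14, 1851 → Aug 14, 1852: 366 days (Feb 29, 1852 is in that span).
Aug 14, 1852 → Aug 14, 1853: 365 days.
Aug 14, 1853 → Aug 14, 1854: 365 days.
Aug 14, 1854 → Aug 14, 1855: 365 days.
Aug 14, 1855 → Aug 14, 1856: 366 days (Feb 29, 1856 is in that span).
Aug 14, 1856 → Aug 14, 1857: 365 days.
Aug 14, 1857 → Sep 14, 1857: 31 days (August has 31).
Sep 14, 1857 → Oct 14, 1857: 30 days (September has 30).
Oct 14, 1857 → Nov 14, 1857: 31 days (October has 31).
Nov 14, 1857 → Dec 14, 1857: 30 days (November has 30).
Dec 14, 1857 → Jan 14, 1858: 31 days (December has 31).
Jan 14, 1858 → Feb 14, 1858: 31 days (January has 31).
Feb 14, 1858 → Mar 14, 1858: 28 days (February has 28).
Mar 14, 1858 → Apr 14, 1858: 31 days (March has 31).
Apr 14, 1858 → May 14, 1858: 30 days (April has 30).
May 14, 1858 → Jun 14, 1858: 31 days (May has 31).
Jun 14, 1858 → Jul 14, 1858: 30 days (June has 30).
Jul 14, 1858 → Aug 14, 1858: 31 days (July has 31).
Aug 14, 1858 → Aug 20, 1858: 6 days.
Total: 3293 days.

3293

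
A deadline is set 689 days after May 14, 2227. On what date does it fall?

April 2, 2229

+366 (one year; includes Feb 29, 2228) → May 14, 2228 (323 left).
May has 31 days: +18 → Jun 1, 2228 (305 left).
Jun has 30 days: +30 → Jul 1, 2228 (275 left).
Jul has 31 days: +31 → Aug 1, 2228 (244 left).
Aug has 31 days: +31 → Sep 1, 2228 (213 left).
Sep has 30 days: +30 → Oct 1, 2228 (183 left).
Oct has 31 days: +31 → Nov 1, 2228 (152 left).
Nov has 30 days: +30 → Dec 1, 2228 (122 left).
Dec has 31 days: +31 → Jan 1, 2229 (91 left).
Jan has 31 days: +31 → Feb 1, 2229 (60 left).
Feb has 28 days: +28 → Mar 1, 2229 (32 left).
Mar has 31 days: +31 → Apr 1, 2229 (1 left).
+1 → Apr 2, 2229.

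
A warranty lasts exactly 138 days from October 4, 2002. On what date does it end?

Oct has 31 days: +28 → Nov 1, 2002 (110 left).
Nov has 30 days: +30 → Dec 1, 2002 (80 left).
Dec has 31 days: +31 → Jan 1, 2003 (49 left).
Jan has 31 days: +31 → Feb 1, 2003 (18 left).
+18 → Feb 19, 2003.

February 19, 2003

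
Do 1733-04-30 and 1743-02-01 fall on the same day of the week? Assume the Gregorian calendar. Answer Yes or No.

No

From Apr 30, 1733 to Feb 1, 1743 is 3564 days.
3564 mod 7 = 1, so they are different weekdays.
(Apr 30, 1733 is a Thursday; Feb 1, 1743 is a Friday.)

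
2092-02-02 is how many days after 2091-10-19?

Oct 19, 2091 → Nov 19, 2091: 31 days (October has 31).
Nov 19, 2091 → Dec 19, 2091: 30 days (November has 30).
Dec 19, 2091 → Jan 19, 2092: 31 days (December has 31).
Jan 19, 2092 → Feb 2, 2092: 14 days.
Total: 106 days.

106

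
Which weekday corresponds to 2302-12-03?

Wednesday

Doomsday rule: the anchor day for the 2300s is Wednesday. For year 02: 2÷12 = 0 r 2, and 2÷4 = 0, so 0+2+0 = 2.
Wednesday + 2 ≡ Friday — that's 2302's doomsday.
In December the doomsday date is Dec 12.
Dec 3 is 9 days before Dec 12; 9 mod 7 = 2, so Friday − 2 = Wednesday.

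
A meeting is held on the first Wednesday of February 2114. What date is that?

February 1, 2114 is a Thursday.
The first Wednesday is therefore February 7 (6 days later).

February 7, 2114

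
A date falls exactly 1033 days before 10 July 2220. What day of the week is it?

Jul 10, 2220 is a Monday.
1033 mod 7 = 4, so 1033 days before a Monday is Monday − 4 = Thursday.

Thursday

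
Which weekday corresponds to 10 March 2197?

Friday

Doomsday rule: the anchor day for the 2100s is Sunday. For year 97: 97÷12 = 8 r 1, and 1÷4 = 0, so 8+1+0 = 9.
Sunday + 9 ≡ Tuesday — that's 2197's doomsday.
In March the doomsday date is Mar 14.
Mar 10 is 4 days before Mar 14; 4 mod 7 = 4, so Tuesday − 4 = Friday.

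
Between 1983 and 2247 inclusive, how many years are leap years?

Multiples of 4 in [1983,2247]: 66.
Of those, multiples of 100: 3 (not leap unless ÷400).
Multiples of 400: 1.
Leap years = 66 − 3 + 1 = 64.

64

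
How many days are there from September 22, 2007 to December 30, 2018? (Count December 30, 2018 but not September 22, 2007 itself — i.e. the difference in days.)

4117

Sep 22, 2007 → Sep 22, 2008: 366 days (Feb 29, 2008 is in that span).
Sep 22, 2008 → Sep 22, 2009: 365 days.
Sep 22, 2009 → Sep 22, 2010: 365 days.
Sep 22, 2010 → Sep 22, 2011: 365 days.
Sep 22, 2011 → Sep 22, 2012: 366 days (Feb 29, 2012 is in that span).
Sep 22, 2012 → Sep 22, 2013: 365 days.
Sep 22, 2013 → Sep 22, 2014: 365 days.
Sep 22, 2014 → Sep 22, 2015: 365 days.
Sep 22, 2015 → Sep 22, 2016: 366 days (Feb 29, 2016 is in that span).
Sep 22, 2016 → Sep 22, 2017: 365 days.
Sep 22, 2017 → Sep 22, 2018: 365 days.
Sep 22, 2018 → Oct 22, 2018: 30 days (September has 30).
Oct 22, 2018 → Nov 22, 2018: 31 days (October has 31).
Nov 22, 2018 → Dec 22, 2018: 30 days (November has 30).
Dec 22, 2018 → Dec 30, 2018: 8 days.
Total: 4117 days.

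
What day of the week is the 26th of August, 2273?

Doomsday rule: the anchor day for the 2200s is Friday. For year 73: 73÷12 = 6 r 1, and 1÷4 = 0, so 6+1+0 = 7.
Friday + 7 ≡ Friday — that's 2273's doomsday.
In August the doomsday date is Aug 8.
Aug 26 is 18 days after Aug 8; 18 mod 7 = 4, so Friday + 4 = Tuesday.

Tuesday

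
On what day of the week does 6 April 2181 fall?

Doomsday rule: the anchor day for the 2100s is Sunday. For year 81: 81÷12 = 6 r 9, and 9÷4 = 2, so 6+9+2 = 17.
Sunday + 17 ≡ Wednesday — that's 2181's doomsday.
In April the doomsday date is Apr 4.
Apr 6 is 2 days after Apr 4; 2 mod 7 = 2, so Wednesday + 2 = Friday.

Friday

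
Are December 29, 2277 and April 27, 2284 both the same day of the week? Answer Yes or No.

No

From Dec 29, 2277 to Apr 27, 2284 is 2311 days.
2311 mod 7 = 1, so they are different weekdays.
(Dec 29, 2277 is a Saturday; Apr 27, 2284 is a Sunday.)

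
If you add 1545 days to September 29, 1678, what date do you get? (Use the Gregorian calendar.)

+365 (one year) → Sep 29, 1679 (1180 left).
+366 (one year; includes Feb 29, 1680) → Sep 29, 1680 (814 left).
+365 (one year) → Sep 29, 1681 (449 left).
+365 (one year) → Sep 29, 1682 (84 left).
Sep has 30 days: +2 → Oct 1, 1682 (82 left).
Oct has 31 days: +31 → Nov 1, 1682 (51 left).
Nov has 30 days: +30 → Dec 1, 1682 (21 left).
+21 → Dec 22, 1682.

December 22, 1682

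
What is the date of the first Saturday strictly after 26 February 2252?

February 28, 2252

Feb 26, 2252 is a Thursday.
From Thursday to the next Saturday is 2 days.
Feb 26, 2252 + 2 = Feb 28, 2252.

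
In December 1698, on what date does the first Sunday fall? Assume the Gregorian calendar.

December 7, 1698

December 1, 1698 is a Monday.
The first Sunday is therefore December 7 (6 days later).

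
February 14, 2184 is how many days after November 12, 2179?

1555

Nov 12, 2179 → Nov 12, 2180: 366 days (Feb 29, 2180 is in that span).
Nov 12, 2180 → Nov 12, 2181: 365 days.
Nov 12, 2181 → Nov 12, 2182: 365 days.
Nov 12, 2182 → Nov 12, 2183: 365 days.
Nov 12, 2183 → Dec 12, 2183: 30 days (November has 30).
Dec 12, 2183 → Jan 12, 2184: 31 days (December has 31).
Jan 12, 2184 → Feb 12, 2184: 31 days (January has 31).
Feb 12, 2184 → Feb 14, 2184: 2 days.
Total: 1555 days.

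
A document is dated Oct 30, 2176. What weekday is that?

Wednesday

Doomsday rule: the anchor day for the 2100s is Sunday. For year 76: 76÷12 = 6 r 4, and 4÷4 = 1, so 6+4+1 = 11.
Sunday + 11 ≡ Thursday — that's 2176's doomsday.
In October the doomsday date is Oct 10.
Oct 30 is 20 days after Oct 10; 20 mod 7 = 6, so Thursday + 6 = Wednesday.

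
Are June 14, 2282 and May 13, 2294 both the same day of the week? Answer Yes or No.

From Jun 14, 2282 to May 13, 2294 is 4351 days.
4351 mod 7 = 4, so they are different weekdays.
(Jun 14, 2282 is a Wednesday; May 13, 2294 is a Sunday.)

No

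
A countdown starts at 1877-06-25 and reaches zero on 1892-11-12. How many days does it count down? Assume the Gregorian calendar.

Jun 25, 1877 → Jun 25, 1878: 365 days.
Jun 25, 1878 → Jun 25, 1879: 365 days.
Jun 25, 1879 → Jun 25, 1880: 366 days (Feb 29, 1880 is in that span).
Jun 25, 1880 → Jun 25, 1881: 365 days.
Jun 25, 1881 → Jun 25, 1882: 365 days.
Jun 25, 1882 → Jun 25, 1883: 365 days.
Jun 25, 1883 → Jun 25, 1884: 366 days (Feb 29, 1884 is in that span).
Jun 25, 1884 → Jun 25, 1885: 365 days.
Jun 25, 1885 → Jun 25, 1886: 365 days.
Jun 25, 1886 → Jun 25, 1887: 365 days.
Jun 25, 1887 → Jun 25, 1888: 366 days (Feb 29, 1888 is in that span).
Jun 25, 1888 → Jun 25, 1889: 365 days.
Jun 25, 1889 → Jun 25, 1890: 365 days.
Jun 25, 1890 → Jun 25, 1891: 365 days.
Jun 25, 1891 → Jun 25, 1892: 366 days (Feb 29, 1892 is in that span).
Jun 25, 1892 → Jul 25, 1892: 30 days (June has 30).
Jul 25, 1892 → Aug 25, 1892: 31 days (July has 31).
Aug 25, 1892 → Sep 25, 1892: 31 days (August has 31).
Sep 25, 1892 → Oct 25, 1892: 30 days (September has 30).
Oct 25, 1892 → Nov 12, 1892: 18 days.
Total: 5619 days.

5619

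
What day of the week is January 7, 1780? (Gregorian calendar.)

Friday

Doomsday rule: the anchor day for the 1700s is Sunday. For year 80: 80÷12 = 6 r 8, and 8÷4 = 2, so 6+8+2 = 16.
Sunday + 16 ≡ Tuesday — that's 1780's doomsday.
In January the doomsday date is Jan 4 (1780 is a leap year (divisible by 4)).
Jan 7 is 3 days after Jan 4; 3 mod 7 = 3, so Tuesday + 3 = Friday.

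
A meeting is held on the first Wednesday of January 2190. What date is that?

January 6, 2190

January 1, 2190 is a Friday.
The first Wednesday is therefore January 6 (5 days later).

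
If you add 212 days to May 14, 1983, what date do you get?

December 12, 1983

May has 31 days: +18 → Jun 1, 1983 (194 left).
Jun has 30 days: +30 → Jul 1, 1983 (164 left).
Jul has 31 days: +31 → Aug 1, 1983 (133 left).
Aug has 31 days: +31 → Sep 1, 1983 (102 left).
Sep has 30 days: +30 → Oct 1, 1983 (72 left).
Oct has 31 days: +31 → Nov 1, 1983 (41 left).
Nov has 30 days: +30 → Dec 1, 1983 (11 left).
+11 → Dec 12, 1983.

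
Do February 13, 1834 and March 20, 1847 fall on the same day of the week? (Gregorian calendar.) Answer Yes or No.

From Feb 13, 1834 to Mar 20, 1847 is 4783 days.
4783 mod 7 = 2, so they are different weekdays.
(Feb 13, 1834 is a Thursday; Mar 20, 1847 is a Saturday.)

No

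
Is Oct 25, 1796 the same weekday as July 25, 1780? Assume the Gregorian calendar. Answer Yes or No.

From Jul 25, 1780 to Oct 25, 1796 is 5936 days.
5936 mod 7 = 0, so they are the same weekday.
(Jul 25, 1780 is a Tuesday; Oct 25, 1796 is a Tuesday.)

Yes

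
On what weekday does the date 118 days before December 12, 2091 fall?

Thursday

Dec 12, 2091 is a Wednesday.
118 mod 7 = 6, so 118 days before a Wednesday is Wednesday − 6 = Thursday.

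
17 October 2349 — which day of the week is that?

Monday

Doomsday rule: the anchor day for the 2300s is Wednesday. For year 49: 49÷12 = 4 r 1, and 1÷4 = 0, so 4+1+0 = 5.
Wednesday + 5 ≡ Monday — that's 2349's doomsday.
In October the doomsday date is Oct 10.
Oct 17 is 7 days after Oct 10; 7 mod 7 = 0, so Monday + 0 = Monday.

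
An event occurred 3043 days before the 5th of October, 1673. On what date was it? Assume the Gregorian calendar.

June 6, 1665

−365 (one year) → Oct 5, 1672 (2678 left).
−366 (one year; includes Feb 29, 1672) → Oct 5, 1671 (2312 left).
−365 (one year) → Oct 5, 1670 (1947 left).
−365 (one year) → Oct 5, 1669 (1582 left).
−365 (one year) → Oct 5, 1668 (1217 left).
−366 (one year; includes Feb 29, 1668) → Oct 5, 1667 (851 left).
−365 (one year) → Oct 5, 1666 (486 left).
−365 (one year) → Oct 5, 1665 (121 left).
−5 → Sep 30, 1665 (end of Sep, 30 days; 116 left).
−30 → Aug 31, 1665 (end of Aug, 31 days; 86 left).
−31 → Jul 31, 1665 (end of Jul, 31 days; 55 left).
−31 → Jun 30, 1665 (end of Jun, 30 days; 24 left).
−24 → Jun 6, 1665.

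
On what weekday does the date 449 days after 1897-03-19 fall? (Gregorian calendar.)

Mar 19, 1897 is a Friday.
449 mod 7 = 1, so 449 days after a Friday is Friday + 1 = Saturday.

Saturday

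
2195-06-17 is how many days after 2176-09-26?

Sep 26, 2176 → Sep 26, 2177: 365 days.
Sep 26, 2177 → Sep 26, 2178: 365 days.
Sep 26, 2178 → Sep 26, 2179: 365 days.
Sep 26, 2179 → Sep 26, 2180: 366 days (Feb 29, 2180 is in that span).
Sep 26, 2180 → Sep 26, 2181: 365 days.
Sep 26, 2181 → Sep 26, 2182: 365 days.
Sep 26, 2182 → Sep 26, 2183: 365 days.
Sep 26, 2183 → Sep 26, 2184: 366 days (Feb 29, 2184 is in that span).
Sep 26, 2184 → Sep 26, 2185: 365 days.
Sep 26, 2185 → Sep 26, 2186: 365 days.
Sep 26, 2186 → Sep 26, 2187: 365 days.
Sep 26, 2187 → Sep 26, 2188: 366 days (Feb 29, 2188 is in that span).
Sep 26, 2188 → Sep 26, 2189: 365 days.
Sep 26, 2189 → Sep 26, 2190: 365 days.
Sep 26, 2190 → Sep 26, 2191: 365 days.
Sep 26, 2191 → Sep 26, 2192: 366 days (Feb 29, 2192 is in that span).
Sep 26, 2192 → Sep 26, 2193: 365 days.
Sep 26, 2193 → Sep 26, 2194: 365 days.
Sep 26, 2194 → Oct 26, 2194: 30 days (September has 30).
Oct 26, 2194 → Nov 26, 2194: 31 days (October has 31).
Nov 26, 2194 → Dec 26, 2194: 30 days (November has 30).
Dec 26, 2194 → Jan 26, 2195: 31 days (December has 31).
Jan 26, 2195 → Feb 26, 2195: 31 days (January has 31).
Feb 26, 2195 → Mar 26, 2195: 28 days (February has 28).
Mar 26, 2195 → Apr 26, 2195: 31 days (March has 31).
Apr 26, 2195 → May 26, 2195: 30 days (April has 30).
May 26, 2195 → Jun 17, 2195: 22 days.
Total: 6838 days.

6838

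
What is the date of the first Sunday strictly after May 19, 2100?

May 23, 2100

May 19, 2100 is a Wednesday.
From Wednesday to the next Sunday is 4 days.
May 19, 2100 + 4 = May 23, 2100.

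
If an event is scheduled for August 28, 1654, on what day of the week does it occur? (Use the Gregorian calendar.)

Friday

Doomsday rule: the anchor day for the 1600s is Tuesday. For year 54: 54÷12 = 4 r 6, and 6÷4 = 1, so 4+6+1 = 11.
Tuesday + 11 ≡ Saturday — that's 1654's doomsday.
In August the doomsday date is Aug 8.
Aug 28 is 20 days after Aug 8; 20 mod 7 = 6, so Saturday + 6 = Friday.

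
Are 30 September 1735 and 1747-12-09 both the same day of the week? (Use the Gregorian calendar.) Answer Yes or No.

From Sep 30, 1735 to Dec 9, 1747 is 4453 days.
4453 mod 7 = 1, so they are different weekdays.
(Sep 30, 1735 is a Friday; Dec 9, 1747 is a Saturday.)

No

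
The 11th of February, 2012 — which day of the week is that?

Doomsday rule: the anchor day for the 2000s is Tuesday. For year 12: 12÷12 = 1 r 0, and 0÷4 = 0, so 1+0+0 = 1.
Tuesday + 1 ≡ Wednesday — that's 2012's doomsday.
In February the doomsday date is Feb 29 (2012 is a leap year (divisible by 4)).
Feb 11 is 18 days before Feb 29; 18 mod 7 = 4, so Wednesday − 4 = Saturday.

Saturday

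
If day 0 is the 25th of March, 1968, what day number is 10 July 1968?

Mar 25, 1968 → Apr 25, 1968: 31 days (March has 31).
Apr 25, 1968 → May 25, 1968: 30 days (April has 30).
May 25, 1968 → Jun 25, 1968: 31 days (May has 31).
Jun 25, 1968 → Jul 10, 1968: 15 days.
Total: 107 days.

107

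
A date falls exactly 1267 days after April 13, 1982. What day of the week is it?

Apr 13, 1982 is a Tuesday.
1267 mod 7 = 0, so 1267 days after a Tuesday is Tuesday + 0 = Tuesday.

Tuesday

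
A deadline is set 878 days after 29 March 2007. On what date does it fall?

August 23, 2009

+366 (one year; includes Feb 29, 2008) → Mar 29, 2008 (512 left).
+365 (one year) → Mar 29, 2009 (147 left).
Mar has 31 days: +3 → Apr 1, 2009 (144 left).
Apr has 30 days: +30 → May 1, 2009 (114 left).
May has 31 days: +31 → Jun 1, 2009 (83 left).
Jun has 30 days: +30 → Jul 1, 2009 (53 left).
Jul has 31 days: +31 → Aug 1, 2009 (22 left).
+22 → Aug 23, 2009.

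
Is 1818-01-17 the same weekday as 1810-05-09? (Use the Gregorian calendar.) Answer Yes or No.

No

From May 9, 1810 to Jan 17, 1818 is 2810 days.
2810 mod 7 = 3, so they are different weekdays.
(May 9, 1810 is a Wednesday; Jan 17, 1818 is a Saturday.)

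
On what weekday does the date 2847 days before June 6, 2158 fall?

Thursday

First find the weekday of Jun 6, 2158. Doomsday rule: the anchor day for the 2100s is Sunday. For year 58: 58÷12 = 4 r 10, and 10÷4 = 2, so 4+10+2 = 16.
Sunday + 16 ≡ Tuesday — that's 2158's doomsday.
In June the doomsday date is Jun 6.
Jun 6 is the doomsday itself: Tuesday.
2847 mod 7 = 5, so 2847 days before a Tuesday is Tuesday − 5 = Thursday.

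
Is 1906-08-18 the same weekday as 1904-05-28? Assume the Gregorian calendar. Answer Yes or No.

Yes

From May 28, 1904 to Aug 18, 1906 is 812 days.
812 mod 7 = 0, so they are the same weekday.
(May 28, 1904 is a Saturday; Aug 18, 1906 is a Saturday.)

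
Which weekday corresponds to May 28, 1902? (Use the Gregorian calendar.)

Doomsday rule: the anchor day for the 1900s is Wednesday. For year 02: 2÷12 = 0 r 2, and 2÷4 = 0, so 0+2+0 = 2.
Wednesday + 2 ≡ Friday — that's 1902's doomsday.
In May the doomsday date is May 9.
May 28 is 19 days after May 9; 19 mod 7 = 5, so Friday + 5 = Wednesday.

Wednesday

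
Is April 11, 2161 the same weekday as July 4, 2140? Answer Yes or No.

From Jul 4, 2140 to Apr 11, 2161 is 7586 days.
7586 mod 7 = 5, so they are different weekdays.
(Jul 4, 2140 is a Monday; Apr 11, 2161 is a Saturday.)

No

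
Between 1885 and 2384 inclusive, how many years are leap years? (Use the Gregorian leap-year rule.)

121

Multiples of 4 in [1885,2384]: 125.
Of those, multiples of 100: 5 (not leap unless ÷400).
Multiples of 400: 1.
Leap years = 125 − 5 + 1 = 121.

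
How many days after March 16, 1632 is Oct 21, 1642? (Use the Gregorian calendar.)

Mar 16, 1632 → Mar 16, 1633: 365 days.
Mar 16, 1633 → Mar 16, 1634: 365 days.
Mar 16, 1634 → Mar 16, 1635: 365 days.
Mar 16, 1635 → Mar 16, 1636: 366 days (Feb 29, 1636 is in that span).
Mar 16, 1636 → Mar 16, 1637: 365 days.
Mar 16, 1637 → Mar 16, 1638: 365 days.
Mar 16, 1638 → Mar 16, 1639: 365 days.
Mar 16, 1639 → Mar 16, 1640: 366 days (Feb 29, 1640 is in that span).
Mar 16, 1640 → Mar 16, 1641: 365 days.
Mar 16, 1641 → Mar 16, 1642: 365 days.
Mar 16, 1642 → Apr 16, 1642: 31 days (March has 31).
Apr 16, 1642 → May 16, 1642: 30 days (April has 30).
May 16, 1642 → Jun 16, 1642: 31 days (May has 31).
Jun 16, 1642 → Jul 16, 1642: 30 days (June has 30).
Jul 16, 1642 → Aug 16, 1642: 31 days (July has 31).
Aug 16, 1642 → Sep 16, 1642: 31 days (August has 31).
Sep 16, 1642 → Oct 16, 1642: 30 days (September has 30).
Oct 16, 1642 → Oct 21, 1642: 5 days.
Total: 3871 days.

3871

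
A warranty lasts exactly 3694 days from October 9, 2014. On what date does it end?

+365 (one year) → Oct 9, 2015 (3329 left).
+366 (one year; includes Feb 29, 2016) → Oct 9, 2016 (2963 left).
+365 (one year) → Oct 9, 2017 (2598 left).
+365 (one year) → Oct 9, 2018 (2233 left).
+365 (one year) → Oct 9, 2019 (1868 left).
+366 (one year; includes Feb 29, 2020) → Oct 9, 2020 (1502 left).
+365 (one year) → Oct 9, 2021 (1137 left).
+365 (one year) → Oct 9, 2022 (772 left).
+365 (one year) → Oct 9, 2023 (407 left).
+366 (one year; includes Feb 29, 2024) → Oct 9, 2024 (41 left).
Oct has 31 days: +23 → Nov 1, 2024 (18 left).
+18 → Nov 19, 2024.

November 19, 2024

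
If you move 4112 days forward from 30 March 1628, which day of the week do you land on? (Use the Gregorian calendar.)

First find the weekday of Mar 30, 1628. Doomsday rule: the anchor day for the 1600s is Tuesday. For year 28: 28÷12 = 2 r 4, and 4÷4 = 1, so 2+4+1 = 7.
Tuesday + 7 ≡ Tuesday — that's 1628's doomsday.
In March the doomsday date is Mar 14.
Mar 30 is 16 days after Mar 14; 16 mod 7 = 2, so Tuesday + 2 = Thursday.
4112 mod 7 = 3, so 4112 days after a Thursday is Thursday + 3 = Sunday.

Sunday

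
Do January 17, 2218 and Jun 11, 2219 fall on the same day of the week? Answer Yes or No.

No

From Jan 17, 2218 to Jun 11, 2219 is 510 days.
510 mod 7 = 6, so they are different weekdays.
(Jan 17, 2218 is a Saturday; Jun 11, 2219 is a Friday.)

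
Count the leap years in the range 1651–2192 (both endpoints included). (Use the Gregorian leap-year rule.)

132

Multiples of 4 in [1651,2192]: 136.
Of those, multiples of 100: 5 (not leap unless ÷400).
Multiples of 400: 1.
Leap years = 136 − 5 + 1 = 132.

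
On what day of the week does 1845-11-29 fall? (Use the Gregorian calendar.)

Saturday

January 1, 1845 is a Wednesday.
Jan 1, 1845 → Feb 1, 1845: 31 days (January has 31).
Feb 1, 1845 → Mar 1, 1845: 28 days (February has 28).
Mar 1, 1845 → Apr 1, 1845: 31 days (March has 31).
Apr 1, 1845 → May 1, 1845: 30 days (April has 30).
May 1, 1845 → Jun 1, 1845: 31 days (May has 31).
Jun 1, 1845 → Jul 1, 1845: 30 days (June has 30).
Jul 1, 1845 → Aug 1, 1845: 31 days (July has 31).
Aug 1, 1845 → Sep 1, 1845: 31 days (August has 31).
Sep 1, 1845 → Oct 1, 1845: 30 days (September has 30).
Oct 1, 1845 → Nov 1, 1845: 31 days (October has 31).
Nov 1, 1845 → Nov 29, 1845: 28 days.
Total: 332 days.
332 mod 7 = 3, so Wednesday + 3 = Saturday.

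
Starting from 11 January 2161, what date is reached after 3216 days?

+365 (one year) → Jan 11, 2162 (2851 left).
+365 (one year) → Jan 11, 2163 (2486 left).
+365 (one year) → Jan 11, 2164 (2121 left).
+366 (one year; includes Feb 29, 2164) → Jan 11, 2165 (1755 left).
+365 (one year) → Jan 11, 2166 (1390 left).
+365 (one year) → Jan 11, 2167 (1025 left).
+365 (one year) → Jan 11, 2168 (660 left).
+366 (one year; includes Feb 29, 2168) → Jan 11, 2169 (294 left).
Jan has 31 days: +21 → Feb 1, 2169 (273 left).
Feb has 28 days: +28 → Mar 1, 2169 (245 left).
Mar has 31 days: +31 → Apr 1, 2169 (214 left).
Apr has 30 days: +30 → May 1, 2169 (184 left).
May has 31 days: +31 → Jun 1, 2169 (153 left).
Jun has 30 days: +30 → Jul 1, 2169 (123 left).
Jul has 31 days: +31 → Aug 1, 2169 (92 left).
Aug has 31 days: +31 → Sep 1, 2169 (61 left).
Sep has 30 days: +30 → Oct 1, 2169 (31 left).
Oct has 31 days: +31 → Nov 1, 2169 (0 left).

November 1, 2169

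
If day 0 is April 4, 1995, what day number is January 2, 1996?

273

Apr 4, 1995 → May 4, 1995: 30 days (April has 30).
May 4, 1995 → Jun 4, 1995: 31 days (May has 31).
Jun 4, 1995 → Jul 4, 1995: 30 days (June has 30).
Jul 4, 1995 → Aug 4, 1995: 31 days (July has 31).
Aug 4, 1995 → Sep 4, 1995: 31 days (August has 31).
Sep 4, 1995 → Oct 4, 1995: 30 days (September has 30).
Oct 4, 1995 → Nov 4, 1995: 31 days (October has 31).
Nov 4, 1995 → Dec 4, 1995: 30 days (November has 30).
Dec 4, 1995 → Jan 2, 1996: 29 days.
Total: 273 days.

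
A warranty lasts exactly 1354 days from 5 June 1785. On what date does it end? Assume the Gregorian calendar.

+365 (one year) → Jun 5, 1786 (989 left).
+365 (one year) → Jun 5, 1787 (624 left).
+366 (one year; includes Feb 29, 1788) → Jun 5, 1788 (258 left).
Jun has 30 days: +26 → Jul 1, 1788 (232 left).
Jul has 31 days: +31 → Aug 1, 1788 (201 left).
Aug has 31 days: +31 → Sep 1, 1788 (170 left).
Sep has 30 days: +30 → Oct 1, 1788 (140 left).
Oct has 31 days: +31 → Nov 1, 1788 (109 left).
Nov has 30 days: +30 → Dec 1, 1788 (79 left).
Dec has 31 days: +31 → Jan 1, 1789 (48 left).
Jan has 31 days: +31 → Feb 1, 1789 (17 left).
+17 → Feb 18, 1789.

February 18, 1789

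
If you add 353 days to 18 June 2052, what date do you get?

June 6, 2053

Jun has 30 days: +13 → Jul 1, 2052 (340 left).
Jul has 31 days: +31 → Aug 1, 2052 (309 left).
Aug has 31 days: +31 → Sep 1, 2052 (278 left).
Sep has 30 days: +30 → Oct 1, 2052 (248 left).
Oct has 31 days: +31 → Nov 1, 2052 (217 left).
Nov has 30 days: +30 → Dec 1, 2052 (187 left).
Dec has 31 days: +31 → Jan 1, 2053 (156 left).
Jan has 31 days: +31 → Feb 1, 2053 (125 left).
Feb has 28 days: +28 → Mar 1, 2053 (97 left).
Mar has 31 days: +31 → Apr 1, 2053 (66 left).
Apr has 30 days: +30 → May 1, 2053 (36 left).
May has 31 days: +31 → Jun 1, 2053 (5 left).
+5 → Jun 6, 2053.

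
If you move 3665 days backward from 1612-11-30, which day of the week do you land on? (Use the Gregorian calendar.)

First find the weekday of Nov 30, 1612. Doomsday rule: the anchor day for the 1600s is Tuesday. For year 12: 12÷12 = 1 r 0, and 0÷4 = 0, so 1+0+0 = 1.
Tuesday + 1 ≡ Wednesday — that's 1612's doomsday.
In November the doomsday date is Nov 7.
Nov 30 is 23 days after Nov 7; 23 mod 7 = 2, so Wednesday + 2 = Friday.
3665 mod 7 = 4, so 3665 days before a Friday is Friday − 4 = Monday.

Monday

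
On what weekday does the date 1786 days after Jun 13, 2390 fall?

Thursday

Jun 13, 2390 is a Wednesday.
1786 mod 7 = 1, so 1786 days after a Wednesday is Wednesday + 1 = Thursday.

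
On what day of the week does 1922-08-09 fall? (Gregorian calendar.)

Wednesday

Doomsday rule: the anchor day for the 1900s is Wednesday. For year 22: 22÷12 = 1 r 10, and 10÷4 = 2, so 1+10+2 = 13.
Wednesday + 13 ≡ Tuesday — that's 1922's doomsday.
In August the doomsday date is Aug 8.
Aug 9 is 1 day after Aug 8; 1 mod 7 = 1, so Tuesday + 1 = Wednesday.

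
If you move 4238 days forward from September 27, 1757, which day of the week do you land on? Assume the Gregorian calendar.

Friday

Sep 27, 1757 is a Tuesday.
4238 mod 7 = 3, so 4238 days after a Tuesday is Tuesday + 3 = Friday.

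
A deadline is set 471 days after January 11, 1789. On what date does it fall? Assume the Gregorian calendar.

April 27, 1790

+365 (one year) → Jan 11, 1790 (106 left).
Jan has 31 days: +21 → Feb 1, 1790 (85 left).
Feb has 28 days: +28 → Mar 1, 1790 (57 left).
Mar has 31 days: +31 → Apr 1, 1790 (26 left).
+26 → Apr 27, 1790.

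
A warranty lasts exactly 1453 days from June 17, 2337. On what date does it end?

+365 (one year) → Jun 17, 2338 (1088 left).
+365 (one year) → Jun 17, 2339 (723 left).
+366 (one year; includes Feb 29, 2340) → Jun 17, 2340 (357 left).
Jun has 30 days: +14 → Jul 1, 2340 (343 left).
Jul has 31 days: +31 → Aug 1, 2340 (312 left).
Aug has 31 days: +31 → Sep 1, 2340 (281 left).
Sep has 30 days: +30 → Oct 1, 2340 (251 left).
Oct has 31 days: +31 → Nov 1, 2340 (220 left).
Nov has 30 days: +30 → Dec 1, 2340 (190 left).
Dec has 31 days: +31 → Jan 1, 2341 (159 left).
Jan has 31 days: +31 → Feb 1, 2341 (128 left).
Feb has 28 days: +28 → Mar 1, 2341 (100 left).
Mar has 31 days: +31 → Apr 1, 2341 (69 left).
Apr has 30 days: +30 → May 1, 2341 (39 left).
May has 31 days: +31 → Jun 1, 2341 (8 left).
+8 → Jun 9, 2341.

June 9, 2341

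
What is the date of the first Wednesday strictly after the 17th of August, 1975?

August 20, 1975

Aug 17, 1975 is a Sunday.
From Sunday to the next Wednesday is 3 days.
Aug 17, 1975 + 3 = Aug 20, 1975.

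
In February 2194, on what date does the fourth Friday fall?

February 28, 2194

February 1, 2194 is a Saturday.
The first Friday is therefore February 7 (6 days later).
The fourth Friday is 7 + 3×7 = February 28.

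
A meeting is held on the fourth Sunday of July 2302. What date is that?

July 27, 2302

July 1, 2302 is a Tuesday.
The first Sunday is therefore July 6 (5 days later).
The fourth Sunday is 6 + 3×7 = July 27.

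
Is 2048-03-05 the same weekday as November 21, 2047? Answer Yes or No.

Yes

From Nov 21, 2047 to Mar 5, 2048 is 105 days.
105 mod 7 = 0, so they are the same weekday.
(Nov 21, 2047 is a Thursday; Mar 5, 2048 is a Thursday.)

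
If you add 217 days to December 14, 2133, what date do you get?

July 19, 2134

Dec has 31 days: +18 → Jan 1, 2134 (199 left).
Jan has 31 days: +31 → Feb 1, 2134 (168 left).
Feb has 28 days: +28 → Mar 1, 2134 (140 left).
Mar has 31 days: +31 → Apr 1, 2134 (109 left).
Apr has 30 days: +30 → May 1, 2134 (79 left).
May has 31 days: +31 → Jun 1, 2134 (48 left).
Jun has 30 days: +30 → Jul 1, 2134 (18 left).
+18 → Jul 19, 2134.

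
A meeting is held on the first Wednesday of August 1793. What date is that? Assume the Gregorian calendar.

August 1, 1793 is a Thursday.
The first Wednesday is therefore August 7 (6 days later).

August 7, 1793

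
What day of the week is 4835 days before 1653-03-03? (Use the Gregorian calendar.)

Wednesday

Mar 3, 1653 is a Monday.
4835 mod 7 = 5, so 4835 days before a Monday is Monday − 5 = Wednesday.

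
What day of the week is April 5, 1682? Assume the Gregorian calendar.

Doomsday rule: the anchor day for the 1600s is Tuesday. For year 82: 82÷12 = 6 r 10, and 10÷4 = 2, so 6+10+2 = 18.
Tuesday + 18 ≡ Saturday — that's 1682's doomsday.
In April the doomsday date is Apr 4.
Apr 5 is 1 day after Apr 4; 1 mod 7 = 1, so Saturday + 1 = Sunday.

Sunday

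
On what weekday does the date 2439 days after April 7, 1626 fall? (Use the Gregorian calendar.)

Apr 7, 1626 is a Tuesday.
2439 mod 7 = 3, so 2439 days after a Tuesday is Tuesday + 3 = Friday.

Friday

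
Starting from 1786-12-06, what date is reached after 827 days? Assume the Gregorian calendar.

March 12, 1789

+365 (one year) → Dec 6, 1787 (462 left).
+366 (one year; includes Feb 29, 1788) → Dec 6, 1788 (96 left).
Dec has 31 days: +26 → Jan 1, 1789 (70 left).
Jan has 31 days: +31 → Feb 1, 1789 (39 left).
Feb has 28 days: +28 → Mar 1, 1789 (11 left).
+11 → Mar 12, 1789.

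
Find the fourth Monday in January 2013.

January 28, 2013

January 1, 2013 is a Tuesday.
The first Monday is therefore January 7 (6 days later).
The fourth Monday is 7 + 3×7 = January 28.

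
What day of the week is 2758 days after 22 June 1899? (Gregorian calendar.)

Thursday

First find the weekday of Jun 22, 1899. Doomsday rule: the anchor day for the 1800s is Friday. For year 99: 99÷12 = 8 r 3, and 3÷4 = 0, so 8+3+0 = 11.
Friday + 11 ≡ Tuesday — that's 1899's doomsday.
In June the doomsday date is Jun 6.
Jun 22 is 16 days after Jun 6; 16 mod 7 = 2, so Tuesday + 2 = Thursday.
2758 mod 7 = 0, so 2758 days after a Thursday is Thursday + 0 = Thursday.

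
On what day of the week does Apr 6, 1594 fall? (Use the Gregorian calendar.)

Doomsday rule: the anchor day for the 1500s is Wednesday. For year 94: 94÷12 = 7 r 10, and 10÷4 = 2, so 7+10+2 = 19.
Wednesday + 19 ≡ Monday — that's 1594's doomsday.
In April the doomsday date is Apr 4.
Apr 6 is 2 days after Apr 4; 2 mod 7 = 2, so Monday + 2 = Wednesday.

Wednesday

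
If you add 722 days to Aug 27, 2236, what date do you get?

August 19, 2238

+365 (one year) → Aug 27, 2237 (357 left).
Aug has 31 days: +5 → Sep 1, 2237 (352 left).
Sep has 30 days: +30 → Oct 1, 2237 (322 left).
Oct has 31 days: +31 → Nov 1, 2237 (291 left).
Nov has 30 days: +30 → Dec 1, 2237 (261 left).
Dec has 31 days: +31 → Jan 1, 2238 (230 left).
Jan has 31 days: +31 → Feb 1, 2238 (199 left).
Feb has 28 days: +28 → Mar 1, 2238 (171 left).
Mar has 31 days: +31 → Apr 1, 2238 (140 left).
Apr has 30 days: +30 → May 1, 2238 (110 left).
May has 31 days: +31 → Jun 1, 2238 (79 left).
Jun has 30 days: +30 → Jul 1, 2238 (49 left).
Jul has 31 days: +31 → Aug 1, 2238 (18 left).
+18 → Aug 19, 2238.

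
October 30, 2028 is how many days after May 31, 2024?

1613

May 31, 2024 → May 31, 2025: 365 days.
May 31, 2025 → May 31, 2026: 365 days.
May 31, 2026 → May 31, 2027: 365 days.
May 31, 2027 → May 31, 2028: 366 days (Feb 29, 2028 is in that span).
May 31, 2028 → Jun 30, 2028: 30 days (May has 31).
Jun 30, 2028 → Jul 30, 2028: 30 days (June has 30).
Jul 30, 2028 → Aug 30, 2028: 31 days (July has 31).
Aug 30, 2028 → Sep 30, 2028: 31 days (August has 31).
Sep 30, 2028 → Oct 30, 2028: 30 days.
Total: 1613 days.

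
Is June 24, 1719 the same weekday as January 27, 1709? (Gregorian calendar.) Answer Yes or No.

From Jan 27, 1709 to Jun 24, 1719 is 3800 days.
3800 mod 7 = 6, so they are different weekdays.
(Jan 27, 1709 is a Sunday; Jun 24, 1719 is a Saturday.)

No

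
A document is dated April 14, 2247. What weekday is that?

Doomsday rule: the anchor day for the 2200s is Friday. For year 47: 47÷12 = 3 r 11, and 11÷4 = 2, so 3+11+2 = 16.
Friday + 16 ≡ Sunday — that's 2247's doomsday.
In April the doomsday date is Apr 4.
Apr 14 is 10 days after Apr 4; 10 mod 7 = 3, so Sunday + 3 = Wednesday.

Wednesday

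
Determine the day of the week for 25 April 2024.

Thursday

January 1, 2024 is a Monday.
Jan 1, 2024 → Feb 1, 2024: 31 days (January has 31).
Feb 1, 2024 → Mar 1, 2024: 29 days (February has 29).
Mar 1, 2024 → Apr 1, 2024: 31 days (March has 31).
Apr 1, 2024 → Apr 25, 2024: 24 days.
Total: 115 days.
115 mod 7 = 3, so Monday + 3 = Thursday.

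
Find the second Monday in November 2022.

November 14, 2022

November 1, 2022 is a Tuesday.
The first Monday is therefore November 7 (6 days later).
The second Monday is 7 + 1×7 = November 14.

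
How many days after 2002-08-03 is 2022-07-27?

7298

Aug 3, 2002 → Aug 3, 2003: 365 days.
Aug 3, 2003 → Aug 3, 2004: 366 days (Feb 29, 2004 is in that span).
Aug 3, 2004 → Aug 3, 2005: 365 days.
Aug 3, 2005 → Aug 3, 2006: 365 days.
Aug 3, 2006 → Aug 3, 2007: 365 days.
Aug 3, 2007 → Aug 3, 2008: 366 days (Feb 29, 2008 is in that span).
Aug 3, 2008 → Aug 3, 2009: 365 days.
Aug 3, 2009 → Aug 3, 2010: 365 days.
Aug 3, 2010 → Aug 3, 2011: 365 days.
Aug 3, 2011 → Aug 3, 2012: 366 days (Feb 29, 2012 is in that span).
Aug 3, 2012 → Aug 3, 2013: 365 days.
Aug 3, 2013 → Aug 3, 2014: 365 days.
Aug 3, 2014 → Aug 3, 2015: 365 days.
Aug 3, 2015 → Aug 3, 2016: 366 days (Feb 29, 2016 is in that span).
Aug 3, 2016 → Aug 3, 2017: 365 days.
Aug 3, 2017 → Aug 3, 2018: 365 days.
Aug 3, 2018 → Aug 3, 2019: 365 days.
Aug 3, 2019 → Aug 3, 2020: 366 days (Feb 29, 2020 is in that span).
Aug 3, 2020 → Aug 3, 2021: 365 days.
Aug 3, 2021 → Sep 3, 2021: 31 days (August has 31).
Sep 3, 2021 → Oct 3, 2021: 30 days (September has 30).
Oct 3, 2021 → Nov 3, 2021: 31 days (October has 31).
Nov 3, 2021 → Dec 3, 2021: 30 days (November has 30).
Dec 3, 2021 → Jan 3, 2022: 31 days (December has 31).
Jan 3, 2022 → Feb 3, 2022: 31 days (January has 31).
Feb 3, 2022 → Mar 3, 2022: 28 days (February has 28).
Mar 3, 2022 → Apr 3, 2022: 31 days (March has 31).
Apr 3, 2022 → May 3, 2022: 30 days (April has 30).
May 3, 2022 → Jun 3, 2022: 31 days (May has 31).
Jun 3, 2022 → Jul 3, 2022: 30 days (June has 30).
Jul 3, 2022 → Jul 27, 2022: 24 days.
Total: 7298 days.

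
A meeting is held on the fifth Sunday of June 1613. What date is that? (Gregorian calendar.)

June 30, 1613

June 1, 1613 is a Saturday.
The first Sunday is therefore June 2 (1 days later).
The fifth Sunday is 2 + 4×7 = June 30.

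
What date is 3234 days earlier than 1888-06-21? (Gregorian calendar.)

August 14, 1879

−366 (one year; includes Feb 29, 1888) → Jun 21, 1887 (2868 left).
−365 (one year) → Jun 21, 1886 (2503 left).
−365 (one year) → Jun 21, 1885 (2138 left).
−365 (one year) → Jun 21, 1884 (1773 left).
−366 (one year; includes Feb 29, 1884) → Jun 21, 1883 (1407 left).
−365 (one year) → Jun 21, 1882 (1042 left).
−365 (one year) → Jun 21, 1881 (677 left).
−365 (one year) → Jun 21, 1880 (312 left).
−21 → May 31, 1880 (end of May, 31 days; 291 left).
−31 → Apr 30, 1880 (end of Apr, 30 days; 260 left).
−30 → Mar 31, 1880 (end of Mar, 31 days; 230 left).
−31 → Feb 29, 1880 (end of Feb, 29 days; 199 left).
−29 → Jan 31, 1880 (end of Jan, 31 days; 170 left).
−31 → Dec 31, 1879 (end of Dec, 31 days; 139 left).
−31 → Nov 30, 1879 (end of Nov, 30 days; 108 left).
−30 → Oct 31, 1879 (end of Oct, 31 days; 78 left).
−31 → Sep 30, 1879 (end of Sep, 30 days; 47 left).
−30 → Aug 31, 1879 (end of Aug, 31 days; 17 left).
−17 → Aug 14, 1879.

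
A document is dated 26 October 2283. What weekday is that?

Doomsday rule: the anchor day for the 2200s is Friday. For year 83: 83÷12 = 6 r 11, and 11÷4 = 2, so 6+11+2 = 19.
Friday + 19 ≡ Wednesday — that's 2283's doomsday.
In October the doomsday date is Oct 10.
Oct 26 is 16 days after Oct 10; 16 mod 7 = 2, so Wednesday + 2 = Friday.

Friday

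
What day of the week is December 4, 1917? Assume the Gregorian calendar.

Tuesday

Doomsday rule: the anchor day for the 1900s is Wednesday. For year 17: 17÷12 = 1 r 5, and 5÷4 = 1, so 1+5+1 = 7.
Wednesday + 7 ≡ Wednesday — that's 1917's doomsday.
In December the doomsday date is Dec 12.
Dec 4 is 8 days before Dec 12; 8 mod 7 = 1, so Wednesday − 1 = Tuesday.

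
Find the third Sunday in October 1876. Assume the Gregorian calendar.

October 1, 1876 is a Sunday.
The first Sunday is therefore October 1 (same day).
The third Sunday is 1 + 2×7 = October 15.

October 15, 1876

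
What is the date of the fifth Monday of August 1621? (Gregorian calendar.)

August 1, 1621 is a Sunday.
The first Monday is therefore August 2 (1 days later).
The fifth Monday is 2 + 4×7 = August 30.

August 30, 1621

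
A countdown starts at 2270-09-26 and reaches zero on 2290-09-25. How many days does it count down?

7304

Sep 26, 2270 → Sep 26, 2271: 365 days.
Sep 26, 2271 → Sep 26, 2272: 366 days (Feb 29, 2272 is in that span).
Sep 26, 2272 → Sep 26, 2273: 365 days.
Sep 26, 2273 → Sep 26, 2274: 365 days.
Sep 26, 2274 → Sep 26, 2275: 365 days.
Sep 26, 2275 → Sep 26, 2276: 366 days (Feb 29, 2276 is in that span).
Sep 26, 2276 → Sep 26, 2277: 365 days.
Sep 26, 2277 → Sep 26, 2278: 365 days.
Sep 26, 2278 → Sep 26, 2279: 365 days.
Sep 26, 2279 → Sep 26, 2280: 366 days (Feb 29, 2280 is in that span).
Sep 26, 2280 → Sep 26, 2281: 365 days.
Sep 26, 2281 → Sep 26, 2282: 365 days.
Sep 26, 2282 → Sep 26, 2283: 365 days.
Sep 26, 2283 → Sep 26, 2284: 366 days (Feb 29, 2284 is in that span).
Sep 26, 2284 → Sep 26, 2285: 365 days.
Sep 26, 2285 → Sep 26, 2286: 365 days.
Sep 26, 2286 → Sep 26, 2287: 365 days.
Sep 26, 2287 → Sep 26, 2288: 366 days (Feb 29, 2288 is in that span).
Sep 26, 2288 → Sep 26, 2289: 365 days.
Sep 26, 2289 → Oct 26, 2289: 30 days (September has 30).
Oct 26, 2289 → Nov 26, 2289: 31 days (October has 31).
Nov 26, 2289 → Dec 26, 2289: 30 days (November has 30).
Dec 26, 2289 → Jan 26, 2290: 31 days (December has 31).
Jan 26, 2290 → Feb 26, 2290: 31 days (January has 31).
Feb 26, 2290 → Mar 26, 2290: 28 days (February has 28).
Mar 26, 2290 → Apr 26, 2290: 31 days (March has 31).
Apr 26, 2290 → May 26, 2290: 30 days (April has 30).
May 26, 2290 → Jun 26, 2290: 31 days (May has 31).
Jun 26, 2290 → Jul 26, 2290: 30 days (June has 30).
Jul 26, 2290 → Aug 26, 2290: 31 days (July has 31).
Aug 26, 2290 → Sep 25, 2290: 30 days.
Total: 7304 days.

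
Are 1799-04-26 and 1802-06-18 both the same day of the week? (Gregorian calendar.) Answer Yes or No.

From Apr 26, 1799 to Jun 18, 1802 is 1148 days.
1148 mod 7 = 0, so they are the same weekday.
(Apr 26, 1799 is a Friday; Jun 18, 1802 is a Friday.)

Yes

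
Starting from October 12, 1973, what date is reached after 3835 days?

+365 (one year) → Oct 12, 1974 (3470 left).
+365 (one year) → Oct 12, 1975 (3105 left).
+366 (one year; includes Feb 29, 1976) → Oct 12, 1976 (2739 left).
+365 (one year) → Oct 12, 1977 (2374 left).
+365 (one year) → Oct 12, 1978 (2009 left).
+365 (one year) → Oct 12, 1979 (1644 left).
+366 (one year; includes Feb 29, 1980) → Oct 12, 1980 (1278 left).
+365 (one year) → Oct 12, 1981 (913 left).
+365 (one year) → Oct 12, 1982 (548 left).
+365 (one year) → Oct 12, 1983 (183 left).
Oct has 31 days: +20 → Nov 1, 1983 (163 left).
Nov has 30 days: +30 → Dec 1, 1983 (133 left).
Dec has 31 days: +31 → Jan 1, 1984 (102 left).
Jan has 31 days: +31 → Feb 1, 1984 (71 left).
Feb has 29 days: +29 → Mar 1, 1984 (42 left).
Mar has 31 days: +31 → Apr 1, 1984 (11 left).
+11 → Apr 12, 1984.

April 12, 1984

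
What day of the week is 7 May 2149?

Doomsday rule: the anchor day for the 2100s is Sunday. For year 49: 49÷12 = 4 r 1, and 1÷4 = 0, so 4+1+0 = 5.
Sunday + 5 ≡ Friday — that's 2149's doomsday.
In May the doomsday date is May 9.
May 7 is 2 days before May 9; 2 mod 7 = 2, so Friday − 2 = Wednesday.

Wednesday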